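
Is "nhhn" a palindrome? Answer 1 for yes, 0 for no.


Input: nhhn
Reversed: nhhn
  Compare pos 0 ('n') with pos 3 ('n'): match
  Compare pos 1 ('h') with pos 2 ('h'): match
Result: palindrome

1


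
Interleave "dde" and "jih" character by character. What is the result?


Interleaving "dde" and "jih":
  Position 0: 'd' from first, 'j' from second => "dj"
  Position 1: 'd' from first, 'i' from second => "di"
  Position 2: 'e' from first, 'h' from second => "eh"
Result: djdieh

djdieh


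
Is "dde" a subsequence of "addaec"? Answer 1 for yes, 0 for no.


Check if "dde" is a subsequence of "addaec"
Greedy scan:
  Position 0 ('a'): no match needed
  Position 1 ('d'): matches sub[0] = 'd'
  Position 2 ('d'): matches sub[1] = 'd'
  Position 3 ('a'): no match needed
  Position 4 ('e'): matches sub[2] = 'e'
  Position 5 ('c'): no match needed
All 3 characters matched => is a subsequence

1


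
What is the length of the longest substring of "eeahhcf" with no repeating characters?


Input: "eeahhcf"
Sliding window (track last position of each char):
  Position 0 ('e'): window [0,0] length 1 -- new best
  Position 1 ('e'): repeat (last at 0), move window start to 1
  Position 1 ('e'): window [1,1] length 1
  Position 2 ('a'): window [1,2] length 2 -- new best
  Position 3 ('h'): window [1,3] length 3 -- new best
  Position 4 ('h'): repeat (last at 3), move window start to 4
  Position 4 ('h'): window [4,4] length 1
  Position 5 ('c'): window [4,5] length 2
  Position 6 ('f'): window [4,6] length 3
Longest substring with no repeats: "eah" with length 3

3


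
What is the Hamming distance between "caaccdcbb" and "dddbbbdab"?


Comparing "caaccdcbb" and "dddbbbdab" position by position:
  Position 0: 'c' vs 'd' => differ
  Position 1: 'a' vs 'd' => differ
  Position 2: 'a' vs 'd' => differ
  Position 3: 'c' vs 'b' => differ
  Position 4: 'c' vs 'b' => differ
  Position 5: 'd' vs 'b' => differ
  Position 6: 'c' vs 'd' => differ
  Position 7: 'b' vs 'a' => differ
  Position 8: 'b' vs 'b' => same
Total differences (Hamming distance): 8

8


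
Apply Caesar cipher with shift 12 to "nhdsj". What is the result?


Caesar cipher: shift "nhdsj" by 12
  'n' (pos 13) + 12 = pos 25 = 'z'
  'h' (pos 7) + 12 = pos 19 = 't'
  'd' (pos 3) + 12 = pos 15 = 'p'
  's' (pos 18) + 12 = pos 4 = 'e'
  'j' (pos 9) + 12 = pos 21 = 'v'
Result: ztpev

ztpev


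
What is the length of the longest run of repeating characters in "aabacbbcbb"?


Input: "aabacbbcbb"
Scanning for longest run:
  Position 1 ('a'): continues run of 'a', length=2
  Position 2 ('b'): new char, reset run to 1
  Position 3 ('a'): new char, reset run to 1
  Position 4 ('c'): new char, reset run to 1
  Position 5 ('b'): new char, reset run to 1
  Position 6 ('b'): continues run of 'b', length=2
  Position 7 ('c'): new char, reset run to 1
  Position 8 ('b'): new char, reset run to 1
  Position 9 ('b'): continues run of 'b', length=2
Longest run: 'a' with length 2

2


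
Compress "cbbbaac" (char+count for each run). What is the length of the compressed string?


Input: cbbbaac
Runs:
  'c' x 1 => "c1"
  'b' x 3 => "b3"
  'a' x 2 => "a2"
  'c' x 1 => "c1"
Compressed: "c1b3a2c1"
Compressed length: 8

8


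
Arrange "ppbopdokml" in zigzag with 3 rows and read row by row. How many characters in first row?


Zigzag "ppbopdokml" into 3 rows:
Placing characters:
  'p' => row 0
  'p' => row 1
  'b' => row 2
  'o' => row 1
  'p' => row 0
  'd' => row 1
  'o' => row 2
  'k' => row 1
  'm' => row 0
  'l' => row 1
Rows:
  Row 0: "ppm"
  Row 1: "podkl"
  Row 2: "bo"
First row length: 3

3


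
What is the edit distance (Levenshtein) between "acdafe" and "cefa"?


Computing edit distance: "acdafe" -> "cefa"
DP table:
           c    e    f    a
      0    1    2    3    4
  a   1    1    2    3    3
  c   2    1    2    3    4
  d   3    2    2    3    4
  a   4    3    3    3    3
  f   5    4    4    3    4
  e   6    5    4    4    4
Edit distance = dp[6][4] = 4

4


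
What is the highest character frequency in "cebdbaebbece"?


Input: cebdbaebbece
Character counts:
  'a': 1
  'b': 4
  'c': 2
  'd': 1
  'e': 4
Maximum frequency: 4

4


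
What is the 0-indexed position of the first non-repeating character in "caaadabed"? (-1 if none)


Input: caaadabed
Character frequencies:
  'a': 4
  'b': 1
  'c': 1
  'd': 2
  'e': 1
Scanning left to right for freq == 1:
  Position 0 ('c'): unique! => answer = 0

0


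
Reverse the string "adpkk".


Input: adpkk
Reading characters right to left:
  Position 4: 'k'
  Position 3: 'k'
  Position 2: 'p'
  Position 1: 'd'
  Position 0: 'a'
Reversed: kkpda

kkpda


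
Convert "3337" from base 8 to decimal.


Input: "3337" in base 8
Positional expansion:
  Digit '3' (value 3) x 8^3 = 1536
  Digit '3' (value 3) x 8^2 = 192
  Digit '3' (value 3) x 8^1 = 24
  Digit '7' (value 7) x 8^0 = 7
Sum = 1759

1759


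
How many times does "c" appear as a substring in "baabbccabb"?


Searching for "c" in "baabbccabb"
Scanning each position:
  Position 0: "b" => no
  Position 1: "a" => no
  Position 2: "a" => no
  Position 3: "b" => no
  Position 4: "b" => no
  Position 5: "c" => MATCH
  Position 6: "c" => MATCH
  Position 7: "a" => no
  Position 8: "b" => no
  Position 9: "b" => no
Total occurrences: 2

2


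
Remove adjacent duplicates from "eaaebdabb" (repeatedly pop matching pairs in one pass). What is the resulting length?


Input: eaaebdabb
Stack-based adjacent duplicate removal:
  Read 'e': push. Stack: e
  Read 'a': push. Stack: ea
  Read 'a': matches stack top 'a' => pop. Stack: e
  Read 'e': matches stack top 'e' => pop. Stack: (empty)
  Read 'b': push. Stack: b
  Read 'd': push. Stack: bd
  Read 'a': push. Stack: bda
  Read 'b': push. Stack: bdab
  Read 'b': matches stack top 'b' => pop. Stack: bda
Final stack: "bda" (length 3)

3


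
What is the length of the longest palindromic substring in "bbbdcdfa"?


Input: "bbbdcdfa"
Checking substrings for palindromes:
  [0:3] "bbb" (len 3) => palindrome
  [3:6] "dcd" (len 3) => palindrome
  [0:2] "bb" (len 2) => palindrome
  [1:3] "bb" (len 2) => palindrome
Longest palindromic substring: "bbb" with length 3

3


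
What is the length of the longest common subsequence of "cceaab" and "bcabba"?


LCS of "cceaab" and "bcabba"
DP table:
           b    c    a    b    b    a
      0    0    0    0    0    0    0
  c   0    0    1    1    1    1    1
  c   0    0    1    1    1    1    1
  e   0    0    1    1    1    1    1
  a   0    0    1    2    2    2    2
  a   0    0    1    2    2    2    3
  b   0    1    1    2    3    3    3
LCS length = dp[6][6] = 3

3


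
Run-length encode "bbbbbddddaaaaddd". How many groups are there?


Input: bbbbbddddaaaaddd
Scanning for consecutive runs:
  Group 1: 'b' x 5 (positions 0-4)
  Group 2: 'd' x 4 (positions 5-8)
  Group 3: 'a' x 4 (positions 9-12)
  Group 4: 'd' x 3 (positions 13-15)
Total groups: 4

4


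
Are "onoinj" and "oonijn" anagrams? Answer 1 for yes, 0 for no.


Strings: "onoinj", "oonijn"
Sorted first:  ijnnoo
Sorted second: ijnnoo
Sorted forms match => anagrams

1


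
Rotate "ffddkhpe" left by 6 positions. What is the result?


Input: "ffddkhpe", rotate left by 6
First 6 characters: "ffddkh"
Remaining characters: "pe"
Concatenate remaining + first: "pe" + "ffddkh" = "peffddkh"

peffddkh


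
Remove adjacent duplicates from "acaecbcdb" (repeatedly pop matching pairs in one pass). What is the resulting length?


Input: acaecbcdb
Stack-based adjacent duplicate removal:
  Read 'a': push. Stack: a
  Read 'c': push. Stack: ac
  Read 'a': push. Stack: aca
  Read 'e': push. Stack: acae
  Read 'c': push. Stack: acaec
  Read 'b': push. Stack: acaecb
  Read 'c': push. Stack: acaecbc
  Read 'd': push. Stack: acaecbcd
  Read 'b': push. Stack: acaecbcdb
Final stack: "acaecbcdb" (length 9)

9


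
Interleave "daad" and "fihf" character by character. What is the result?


Interleaving "daad" and "fihf":
  Position 0: 'd' from first, 'f' from second => "df"
  Position 1: 'a' from first, 'i' from second => "ai"
  Position 2: 'a' from first, 'h' from second => "ah"
  Position 3: 'd' from first, 'f' from second => "df"
Result: dfaiahdf

dfaiahdf


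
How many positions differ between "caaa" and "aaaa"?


Comparing "caaa" and "aaaa" position by position:
  Position 0: 'c' vs 'a' => DIFFER
  Position 1: 'a' vs 'a' => same
  Position 2: 'a' vs 'a' => same
  Position 3: 'a' vs 'a' => same
Positions that differ: 1

1


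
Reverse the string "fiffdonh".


Input: fiffdonh
Reading characters right to left:
  Position 7: 'h'
  Position 6: 'n'
  Position 5: 'o'
  Position 4: 'd'
  Position 3: 'f'
  Position 2: 'f'
  Position 1: 'i'
  Position 0: 'f'
Reversed: hnodffif

hnodffif


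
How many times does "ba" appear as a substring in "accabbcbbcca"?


Searching for "ba" in "accabbcbbcca"
Scanning each position:
  Position 0: "ac" => no
  Position 1: "cc" => no
  Position 2: "ca" => no
  Position 3: "ab" => no
  Position 4: "bb" => no
  Position 5: "bc" => no
  Position 6: "cb" => no
  Position 7: "bb" => no
  Position 8: "bc" => no
  Position 9: "cc" => no
  Position 10: "ca" => no
Total occurrences: 0

0


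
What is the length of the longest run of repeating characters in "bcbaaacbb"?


Input: "bcbaaacbb"
Scanning for longest run:
  Position 1 ('c'): new char, reset run to 1
  Position 2 ('b'): new char, reset run to 1
  Position 3 ('a'): new char, reset run to 1
  Position 4 ('a'): continues run of 'a', length=2
  Position 5 ('a'): continues run of 'a', length=3
  Position 6 ('c'): new char, reset run to 1
  Position 7 ('b'): new char, reset run to 1
  Position 8 ('b'): continues run of 'b', length=2
Longest run: 'a' with length 3

3


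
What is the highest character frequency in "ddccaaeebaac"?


Input: ddccaaeebaac
Character counts:
  'a': 4
  'b': 1
  'c': 3
  'd': 2
  'e': 2
Maximum frequency: 4

4


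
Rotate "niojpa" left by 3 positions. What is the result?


Input: "niojpa", rotate left by 3
First 3 characters: "nio"
Remaining characters: "jpa"
Concatenate remaining + first: "jpa" + "nio" = "jpanio"

jpanio


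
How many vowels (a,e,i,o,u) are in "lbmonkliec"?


Input: lbmonkliec
Checking each character:
  'l' at position 0: consonant
  'b' at position 1: consonant
  'm' at position 2: consonant
  'o' at position 3: vowel (running total: 1)
  'n' at position 4: consonant
  'k' at position 5: consonant
  'l' at position 6: consonant
  'i' at position 7: vowel (running total: 2)
  'e' at position 8: vowel (running total: 3)
  'c' at position 9: consonant
Total vowels: 3

3


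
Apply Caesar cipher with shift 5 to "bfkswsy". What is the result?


Caesar cipher: shift "bfkswsy" by 5
  'b' (pos 1) + 5 = pos 6 = 'g'
  'f' (pos 5) + 5 = pos 10 = 'k'
  'k' (pos 10) + 5 = pos 15 = 'p'
  's' (pos 18) + 5 = pos 23 = 'x'
  'w' (pos 22) + 5 = pos 1 = 'b'
  's' (pos 18) + 5 = pos 23 = 'x'
  'y' (pos 24) + 5 = pos 3 = 'd'
Result: gkpxbxd

gkpxbxd


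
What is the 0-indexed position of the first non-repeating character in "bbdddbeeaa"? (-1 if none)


Input: bbdddbeeaa
Character frequencies:
  'a': 2
  'b': 3
  'd': 3
  'e': 2
Scanning left to right for freq == 1:
  Position 0 ('b'): freq=3, skip
  Position 1 ('b'): freq=3, skip
  Position 2 ('d'): freq=3, skip
  Position 3 ('d'): freq=3, skip
  Position 4 ('d'): freq=3, skip
  Position 5 ('b'): freq=3, skip
  Position 6 ('e'): freq=2, skip
  Position 7 ('e'): freq=2, skip
  Position 8 ('a'): freq=2, skip
  Position 9 ('a'): freq=2, skip
  No unique character found => answer = -1

-1


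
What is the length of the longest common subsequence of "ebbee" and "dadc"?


LCS of "ebbee" and "dadc"
DP table:
           d    a    d    c
      0    0    0    0    0
  e   0    0    0    0    0
  b   0    0    0    0    0
  b   0    0    0    0    0
  e   0    0    0    0    0
  e   0    0    0    0    0
LCS length = dp[5][4] = 0

0


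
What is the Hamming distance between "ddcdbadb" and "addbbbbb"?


Comparing "ddcdbadb" and "addbbbbb" position by position:
  Position 0: 'd' vs 'a' => differ
  Position 1: 'd' vs 'd' => same
  Position 2: 'c' vs 'd' => differ
  Position 3: 'd' vs 'b' => differ
  Position 4: 'b' vs 'b' => same
  Position 5: 'a' vs 'b' => differ
  Position 6: 'd' vs 'b' => differ
  Position 7: 'b' vs 'b' => same
Total differences (Hamming distance): 5

5


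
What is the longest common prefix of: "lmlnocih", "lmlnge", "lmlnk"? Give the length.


Words: lmlnocih, lmlnge, lmlnk
  Position 0: all 'l' => match
  Position 1: all 'm' => match
  Position 2: all 'l' => match
  Position 3: all 'n' => match
  Position 4: ('o', 'g', 'k') => mismatch, stop
LCP = "lmln" (length 4)

4


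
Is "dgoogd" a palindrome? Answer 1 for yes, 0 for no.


Input: dgoogd
Reversed: dgoogd
  Compare pos 0 ('d') with pos 5 ('d'): match
  Compare pos 1 ('g') with pos 4 ('g'): match
  Compare pos 2 ('o') with pos 3 ('o'): match
Result: palindrome

1


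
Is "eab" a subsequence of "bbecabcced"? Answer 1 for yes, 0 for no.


Check if "eab" is a subsequence of "bbecabcced"
Greedy scan:
  Position 0 ('b'): no match needed
  Position 1 ('b'): no match needed
  Position 2 ('e'): matches sub[0] = 'e'
  Position 3 ('c'): no match needed
  Position 4 ('a'): matches sub[1] = 'a'
  Position 5 ('b'): matches sub[2] = 'b'
  Position 6 ('c'): no match needed
  Position 7 ('c'): no match needed
  Position 8 ('e'): no match needed
  Position 9 ('d'): no match needed
All 3 characters matched => is a subsequence

1


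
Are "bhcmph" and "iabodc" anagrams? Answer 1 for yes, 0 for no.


Strings: "bhcmph", "iabodc"
Sorted first:  bchhmp
Sorted second: abcdio
Differ at position 0: 'b' vs 'a' => not anagrams

0


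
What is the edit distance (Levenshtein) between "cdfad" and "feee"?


Computing edit distance: "cdfad" -> "feee"
DP table:
           f    e    e    e
      0    1    2    3    4
  c   1    1    2    3    4
  d   2    2    2    3    4
  f   3    2    3    3    4
  a   4    3    3    4    4
  d   5    4    4    4    5
Edit distance = dp[5][4] = 5

5


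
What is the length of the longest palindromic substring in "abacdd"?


Input: "abacdd"
Checking substrings for palindromes:
  [0:3] "aba" (len 3) => palindrome
  [4:6] "dd" (len 2) => palindrome
Longest palindromic substring: "aba" with length 3

3


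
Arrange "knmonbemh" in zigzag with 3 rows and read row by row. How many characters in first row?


Zigzag "knmonbemh" into 3 rows:
Placing characters:
  'k' => row 0
  'n' => row 1
  'm' => row 2
  'o' => row 1
  'n' => row 0
  'b' => row 1
  'e' => row 2
  'm' => row 1
  'h' => row 0
Rows:
  Row 0: "knh"
  Row 1: "nobm"
  Row 2: "me"
First row length: 3

3


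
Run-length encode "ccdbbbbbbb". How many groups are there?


Input: ccdbbbbbbb
Scanning for consecutive runs:
  Group 1: 'c' x 2 (positions 0-1)
  Group 2: 'd' x 1 (positions 2-2)
  Group 3: 'b' x 7 (positions 3-9)
Total groups: 3

3


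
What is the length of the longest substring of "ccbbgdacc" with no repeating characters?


Input: "ccbbgdacc"
Sliding window (track last position of each char):
  Position 0 ('c'): window [0,0] length 1 -- new best
  Position 1 ('c'): repeat (last at 0), move window start to 1
  Position 1 ('c'): window [1,1] length 1
  Position 2 ('b'): window [1,2] length 2 -- new best
  Position 3 ('b'): repeat (last at 2), move window start to 3
  Position 3 ('b'): window [3,3] length 1
  Position 4 ('g'): window [3,4] length 2
  Position 5 ('d'): window [3,5] length 3 -- new best
  Position 6 ('a'): window [3,6] length 4 -- new best
  Position 7 ('c'): window [3,7] length 5 -- new best
  Position 8 ('c'): repeat (last at 7), move window start to 8
  Position 8 ('c'): window [8,8] length 1
Longest substring with no repeats: "bgdac" with length 5

5


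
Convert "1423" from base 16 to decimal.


Input: "1423" in base 16
Positional expansion:
  Digit '1' (value 1) x 16^3 = 4096
  Digit '4' (value 4) x 16^2 = 1024
  Digit '2' (value 2) x 16^1 = 32
  Digit '3' (value 3) x 16^0 = 3
Sum = 5155

5155


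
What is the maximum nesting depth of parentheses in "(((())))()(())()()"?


Input: "(((())))()(())()()"
Tracking depth:
  Position 0 '(': depth becomes 1
  Position 1 '(': depth becomes 2
  Position 2 '(': depth becomes 3
  Position 3 '(': depth becomes 4
  Position 4 ')': depth becomes 3
  Position 5 ')': depth becomes 2
  Position 6 ')': depth becomes 1
  Position 7 ')': depth becomes 0
  Position 8 '(': depth becomes 1
  Position 9 ')': depth becomes 0
  Position 10 '(': depth becomes 1
  Position 11 '(': depth becomes 2
  Position 12 ')': depth becomes 1
  Position 13 ')': depth becomes 0
  Position 14 '(': depth becomes 1
  Position 15 ')': depth becomes 0
  Position 16 '(': depth becomes 1
  Position 17 ')': depth becomes 0
Maximum depth reached: 4

4


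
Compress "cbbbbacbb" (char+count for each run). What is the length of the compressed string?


Input: cbbbbacbb
Runs:
  'c' x 1 => "c1"
  'b' x 4 => "b4"
  'a' x 1 => "a1"
  'c' x 1 => "c1"
  'b' x 2 => "b2"
Compressed: "c1b4a1c1b2"
Compressed length: 10

10


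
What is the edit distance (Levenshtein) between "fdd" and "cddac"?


Computing edit distance: "fdd" -> "cddac"
DP table:
           c    d    d    a    c
      0    1    2    3    4    5
  f   1    1    2    3    4    5
  d   2    2    1    2    3    4
  d   3    3    2    1    2    3
Edit distance = dp[3][5] = 3

3


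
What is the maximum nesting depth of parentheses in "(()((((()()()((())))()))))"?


Input: "(()((((()()()((())))()))))"
Tracking depth:
  Position 0 '(': depth becomes 1
  Position 1 '(': depth becomes 2
  Position 2 ')': depth becomes 1
  Position 3 '(': depth becomes 2
  Position 4 '(': depth becomes 3
  Position 5 '(': depth becomes 4
  Position 6 '(': depth becomes 5
  Position 7 '(': depth becomes 6
  Position 8 ')': depth becomes 5
  Position 9 '(': depth becomes 6
  Position 10 ')': depth becomes 5
  Position 11 '(': depth becomes 6
  Position 12 ')': depth becomes 5
  Position 13 '(': depth becomes 6
  Position 14 '(': depth becomes 7
  Position 15 '(': depth becomes 8
  Position 16 ')': depth becomes 7
  Position 17 ')': depth becomes 6
  Position 18 ')': depth becomes 5
  Position 19 ')': depth becomes 4
  Position 20 '(': depth becomes 5
  Position 21 ')': depth becomes 4
  Position 22 ')': depth becomes 3
  Position 23 ')': depth becomes 2
  Position 24 ')': depth becomes 1
  Position 25 ')': depth becomes 0
Maximum depth reached: 8

8


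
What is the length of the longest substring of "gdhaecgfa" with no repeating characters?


Input: "gdhaecgfa"
Sliding window (track last position of each char):
  Position 0 ('g'): window [0,0] length 1 -- new best
  Position 1 ('d'): window [0,1] length 2 -- new best
  Position 2 ('h'): window [0,2] length 3 -- new best
  Position 3 ('a'): window [0,3] length 4 -- new best
  Position 4 ('e'): window [0,4] length 5 -- new best
  Position 5 ('c'): window [0,5] length 6 -- new best
  Position 6 ('g'): repeat (last at 0), move window start to 1
  Position 6 ('g'): window [1,6] length 6
  Position 7 ('f'): window [1,7] length 7 -- new best
  Position 8 ('a'): repeat (last at 3), move window start to 4
  Position 8 ('a'): window [4,8] length 5
Longest substring with no repeats: "dhaecgf" with length 7

7


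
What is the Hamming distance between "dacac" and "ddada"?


Comparing "dacac" and "ddada" position by position:
  Position 0: 'd' vs 'd' => same
  Position 1: 'a' vs 'd' => differ
  Position 2: 'c' vs 'a' => differ
  Position 3: 'a' vs 'd' => differ
  Position 4: 'c' vs 'a' => differ
Total differences (Hamming distance): 4

4


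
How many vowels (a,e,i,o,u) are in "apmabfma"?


Input: apmabfma
Checking each character:
  'a' at position 0: vowel (running total: 1)
  'p' at position 1: consonant
  'm' at position 2: consonant
  'a' at position 3: vowel (running total: 2)
  'b' at position 4: consonant
  'f' at position 5: consonant
  'm' at position 6: consonant
  'a' at position 7: vowel (running total: 3)
Total vowels: 3

3


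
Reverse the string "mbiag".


Input: mbiag
Reading characters right to left:
  Position 4: 'g'
  Position 3: 'a'
  Position 2: 'i'
  Position 1: 'b'
  Position 0: 'm'
Reversed: gaibm

gaibm


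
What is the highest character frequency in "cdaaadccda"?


Input: cdaaadccda
Character counts:
  'a': 4
  'c': 3
  'd': 3
Maximum frequency: 4

4


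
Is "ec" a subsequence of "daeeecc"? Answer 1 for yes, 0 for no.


Check if "ec" is a subsequence of "daeeecc"
Greedy scan:
  Position 0 ('d'): no match needed
  Position 1 ('a'): no match needed
  Position 2 ('e'): matches sub[0] = 'e'
  Position 3 ('e'): no match needed
  Position 4 ('e'): no match needed
  Position 5 ('c'): matches sub[1] = 'c'
  Position 6 ('c'): no match needed
All 2 characters matched => is a subsequence

1


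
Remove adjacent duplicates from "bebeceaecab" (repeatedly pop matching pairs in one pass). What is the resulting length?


Input: bebeceaecab
Stack-based adjacent duplicate removal:
  Read 'b': push. Stack: b
  Read 'e': push. Stack: be
  Read 'b': push. Stack: beb
  Read 'e': push. Stack: bebe
  Read 'c': push. Stack: bebec
  Read 'e': push. Stack: bebece
  Read 'a': push. Stack: bebecea
  Read 'e': push. Stack: bebeceae
  Read 'c': push. Stack: bebeceaec
  Read 'a': push. Stack: bebeceaeca
  Read 'b': push. Stack: bebeceaecab
Final stack: "bebeceaecab" (length 11)

11


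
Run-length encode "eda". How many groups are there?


Input: eda
Scanning for consecutive runs:
  Group 1: 'e' x 1 (positions 0-0)
  Group 2: 'd' x 1 (positions 1-1)
  Group 3: 'a' x 1 (positions 2-2)
Total groups: 3

3


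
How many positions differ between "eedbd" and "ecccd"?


Comparing "eedbd" and "ecccd" position by position:
  Position 0: 'e' vs 'e' => same
  Position 1: 'e' vs 'c' => DIFFER
  Position 2: 'd' vs 'c' => DIFFER
  Position 3: 'b' vs 'c' => DIFFER
  Position 4: 'd' vs 'd' => same
Positions that differ: 3

3


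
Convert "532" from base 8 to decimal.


Input: "532" in base 8
Positional expansion:
  Digit '5' (value 5) x 8^2 = 320
  Digit '3' (value 3) x 8^1 = 24
  Digit '2' (value 2) x 8^0 = 2
Sum = 346

346


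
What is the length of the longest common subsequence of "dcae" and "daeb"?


LCS of "dcae" and "daeb"
DP table:
           d    a    e    b
      0    0    0    0    0
  d   0    1    1    1    1
  c   0    1    1    1    1
  a   0    1    2    2    2
  e   0    1    2    3    3
LCS length = dp[4][4] = 3

3


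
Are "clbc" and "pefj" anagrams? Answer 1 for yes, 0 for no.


Strings: "clbc", "pefj"
Sorted first:  bccl
Sorted second: efjp
Differ at position 0: 'b' vs 'e' => not anagrams

0


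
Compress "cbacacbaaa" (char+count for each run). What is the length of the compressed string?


Input: cbacacbaaa
Runs:
  'c' x 1 => "c1"
  'b' x 1 => "b1"
  'a' x 1 => "a1"
  'c' x 1 => "c1"
  'a' x 1 => "a1"
  'c' x 1 => "c1"
  'b' x 1 => "b1"
  'a' x 3 => "a3"
Compressed: "c1b1a1c1a1c1b1a3"
Compressed length: 16

16


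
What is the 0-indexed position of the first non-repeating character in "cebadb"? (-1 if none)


Input: cebadb
Character frequencies:
  'a': 1
  'b': 2
  'c': 1
  'd': 1
  'e': 1
Scanning left to right for freq == 1:
  Position 0 ('c'): unique! => answer = 0

0


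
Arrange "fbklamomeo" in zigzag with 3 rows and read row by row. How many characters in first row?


Zigzag "fbklamomeo" into 3 rows:
Placing characters:
  'f' => row 0
  'b' => row 1
  'k' => row 2
  'l' => row 1
  'a' => row 0
  'm' => row 1
  'o' => row 2
  'm' => row 1
  'e' => row 0
  'o' => row 1
Rows:
  Row 0: "fae"
  Row 1: "blmmo"
  Row 2: "ko"
First row length: 3

3


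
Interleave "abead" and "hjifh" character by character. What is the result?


Interleaving "abead" and "hjifh":
  Position 0: 'a' from first, 'h' from second => "ah"
  Position 1: 'b' from first, 'j' from second => "bj"
  Position 2: 'e' from first, 'i' from second => "ei"
  Position 3: 'a' from first, 'f' from second => "af"
  Position 4: 'd' from first, 'h' from second => "dh"
Result: ahbjeiafdh

ahbjeiafdh


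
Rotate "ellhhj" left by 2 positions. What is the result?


Input: "ellhhj", rotate left by 2
First 2 characters: "el"
Remaining characters: "lhhj"
Concatenate remaining + first: "lhhj" + "el" = "lhhjel"

lhhjel


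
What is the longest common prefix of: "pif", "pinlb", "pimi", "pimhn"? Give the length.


Words: pif, pinlb, pimi, pimhn
  Position 0: all 'p' => match
  Position 1: all 'i' => match
  Position 2: ('f', 'n', 'm', 'm') => mismatch, stop
LCP = "pi" (length 2)

2


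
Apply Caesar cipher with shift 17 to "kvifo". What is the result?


Caesar cipher: shift "kvifo" by 17
  'k' (pos 10) + 17 = pos 1 = 'b'
  'v' (pos 21) + 17 = pos 12 = 'm'
  'i' (pos 8) + 17 = pos 25 = 'z'
  'f' (pos 5) + 17 = pos 22 = 'w'
  'o' (pos 14) + 17 = pos 5 = 'f'
Result: bmzwf

bmzwf


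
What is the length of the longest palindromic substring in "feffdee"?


Input: "feffdee"
Checking substrings for palindromes:
  [0:3] "fef" (len 3) => palindrome
  [2:4] "ff" (len 2) => palindrome
  [5:7] "ee" (len 2) => palindrome
Longest palindromic substring: "fef" with length 3

3


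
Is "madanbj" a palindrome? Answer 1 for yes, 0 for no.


Input: madanbj
Reversed: jbnadam
  Compare pos 0 ('m') with pos 6 ('j'): MISMATCH
  Compare pos 1 ('a') with pos 5 ('b'): MISMATCH
  Compare pos 2 ('d') with pos 4 ('n'): MISMATCH
Result: not a palindrome

0


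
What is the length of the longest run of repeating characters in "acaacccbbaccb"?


Input: "acaacccbbaccb"
Scanning for longest run:
  Position 1 ('c'): new char, reset run to 1
  Position 2 ('a'): new char, reset run to 1
  Position 3 ('a'): continues run of 'a', length=2
  Position 4 ('c'): new char, reset run to 1
  Position 5 ('c'): continues run of 'c', length=2
  Position 6 ('c'): continues run of 'c', length=3
  Position 7 ('b'): new char, reset run to 1
  Position 8 ('b'): continues run of 'b', length=2
  Position 9 ('a'): new char, reset run to 1
  Position 10 ('c'): new char, reset run to 1
  Position 11 ('c'): continues run of 'c', length=2
  Position 12 ('b'): new char, reset run to 1
Longest run: 'c' with length 3

3


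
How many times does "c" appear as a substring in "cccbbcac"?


Searching for "c" in "cccbbcac"
Scanning each position:
  Position 0: "c" => MATCH
  Position 1: "c" => MATCH
  Position 2: "c" => MATCH
  Position 3: "b" => no
  Position 4: "b" => no
  Position 5: "c" => MATCH
  Position 6: "a" => no
  Position 7: "c" => MATCH
Total occurrences: 5

5


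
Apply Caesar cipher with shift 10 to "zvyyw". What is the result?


Caesar cipher: shift "zvyyw" by 10
  'z' (pos 25) + 10 = pos 9 = 'j'
  'v' (pos 21) + 10 = pos 5 = 'f'
  'y' (pos 24) + 10 = pos 8 = 'i'
  'y' (pos 24) + 10 = pos 8 = 'i'
  'w' (pos 22) + 10 = pos 6 = 'g'
Result: jfiig

jfiig


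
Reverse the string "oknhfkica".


Input: oknhfkica
Reading characters right to left:
  Position 8: 'a'
  Position 7: 'c'
  Position 6: 'i'
  Position 5: 'k'
  Position 4: 'f'
  Position 3: 'h'
  Position 2: 'n'
  Position 1: 'k'
  Position 0: 'o'
Reversed: acikfhnko

acikfhnko


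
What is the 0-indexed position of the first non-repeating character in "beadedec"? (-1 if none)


Input: beadedec
Character frequencies:
  'a': 1
  'b': 1
  'c': 1
  'd': 2
  'e': 3
Scanning left to right for freq == 1:
  Position 0 ('b'): unique! => answer = 0

0


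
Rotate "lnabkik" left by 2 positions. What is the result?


Input: "lnabkik", rotate left by 2
First 2 characters: "ln"
Remaining characters: "abkik"
Concatenate remaining + first: "abkik" + "ln" = "abkikln"

abkikln


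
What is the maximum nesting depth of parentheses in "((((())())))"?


Input: "((((())())))"
Tracking depth:
  Position 0 '(': depth becomes 1
  Position 1 '(': depth becomes 2
  Position 2 '(': depth becomes 3
  Position 3 '(': depth becomes 4
  Position 4 '(': depth becomes 5
  Position 5 ')': depth becomes 4
  Position 6 ')': depth becomes 3
  Position 7 '(': depth becomes 4
  Position 8 ')': depth becomes 3
  Position 9 ')': depth becomes 2
  Position 10 ')': depth becomes 1
  Position 11 ')': depth becomes 0
Maximum depth reached: 5

5


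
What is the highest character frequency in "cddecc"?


Input: cddecc
Character counts:
  'c': 3
  'd': 2
  'e': 1
Maximum frequency: 3

3


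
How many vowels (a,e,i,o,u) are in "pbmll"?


Input: pbmll
Checking each character:
  'p' at position 0: consonant
  'b' at position 1: consonant
  'm' at position 2: consonant
  'l' at position 3: consonant
  'l' at position 4: consonant
Total vowels: 0

0


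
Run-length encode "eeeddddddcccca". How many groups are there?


Input: eeeddddddcccca
Scanning for consecutive runs:
  Group 1: 'e' x 3 (positions 0-2)
  Group 2: 'd' x 6 (positions 3-8)
  Group 3: 'c' x 4 (positions 9-12)
  Group 4: 'a' x 1 (positions 13-13)
Total groups: 4

4


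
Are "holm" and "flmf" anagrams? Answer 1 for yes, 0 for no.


Strings: "holm", "flmf"
Sorted first:  hlmo
Sorted second: fflm
Differ at position 0: 'h' vs 'f' => not anagrams

0


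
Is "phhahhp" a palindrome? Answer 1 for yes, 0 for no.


Input: phhahhp
Reversed: phhahhp
  Compare pos 0 ('p') with pos 6 ('p'): match
  Compare pos 1 ('h') with pos 5 ('h'): match
  Compare pos 2 ('h') with pos 4 ('h'): match
Result: palindrome

1


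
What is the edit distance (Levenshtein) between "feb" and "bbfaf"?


Computing edit distance: "feb" -> "bbfaf"
DP table:
           b    b    f    a    f
      0    1    2    3    4    5
  f   1    1    2    2    3    4
  e   2    2    2    3    3    4
  b   3    2    2    3    4    4
Edit distance = dp[3][5] = 4

4


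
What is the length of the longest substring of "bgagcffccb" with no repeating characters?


Input: "bgagcffccb"
Sliding window (track last position of each char):
  Position 0 ('b'): window [0,0] length 1 -- new best
  Position 1 ('g'): window [0,1] length 2 -- new best
  Position 2 ('a'): window [0,2] length 3 -- new best
  Position 3 ('g'): repeat (last at 1), move window start to 2
  Position 3 ('g'): window [2,3] length 2
  Position 4 ('c'): window [2,4] length 3
  Position 5 ('f'): window [2,5] length 4 -- new best
  Position 6 ('f'): repeat (last at 5), move window start to 6
  Position 6 ('f'): window [6,6] length 1
  Position 7 ('c'): window [6,7] length 2
  Position 8 ('c'): repeat (last at 7), move window start to 8
  Position 8 ('c'): window [8,8] length 1
  Position 9 ('b'): window [8,9] length 2
Longest substring with no repeats: "agcf" with length 4

4


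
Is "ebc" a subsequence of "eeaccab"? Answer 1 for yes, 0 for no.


Check if "ebc" is a subsequence of "eeaccab"
Greedy scan:
  Position 0 ('e'): matches sub[0] = 'e'
  Position 1 ('e'): no match needed
  Position 2 ('a'): no match needed
  Position 3 ('c'): no match needed
  Position 4 ('c'): no match needed
  Position 5 ('a'): no match needed
  Position 6 ('b'): matches sub[1] = 'b'
Only matched 2/3 characters => not a subsequence

0


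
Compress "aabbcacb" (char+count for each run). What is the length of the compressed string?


Input: aabbcacb
Runs:
  'a' x 2 => "a2"
  'b' x 2 => "b2"
  'c' x 1 => "c1"
  'a' x 1 => "a1"
  'c' x 1 => "c1"
  'b' x 1 => "b1"
Compressed: "a2b2c1a1c1b1"
Compressed length: 12

12


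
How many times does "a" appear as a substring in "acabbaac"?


Searching for "a" in "acabbaac"
Scanning each position:
  Position 0: "a" => MATCH
  Position 1: "c" => no
  Position 2: "a" => MATCH
  Position 3: "b" => no
  Position 4: "b" => no
  Position 5: "a" => MATCH
  Position 6: "a" => MATCH
  Position 7: "c" => no
Total occurrences: 4

4


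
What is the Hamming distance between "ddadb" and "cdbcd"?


Comparing "ddadb" and "cdbcd" position by position:
  Position 0: 'd' vs 'c' => differ
  Position 1: 'd' vs 'd' => same
  Position 2: 'a' vs 'b' => differ
  Position 3: 'd' vs 'c' => differ
  Position 4: 'b' vs 'd' => differ
Total differences (Hamming distance): 4

4


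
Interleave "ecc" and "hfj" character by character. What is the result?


Interleaving "ecc" and "hfj":
  Position 0: 'e' from first, 'h' from second => "eh"
  Position 1: 'c' from first, 'f' from second => "cf"
  Position 2: 'c' from first, 'j' from second => "cj"
Result: ehcfcj

ehcfcj


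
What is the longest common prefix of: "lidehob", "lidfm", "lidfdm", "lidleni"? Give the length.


Words: lidehob, lidfm, lidfdm, lidleni
  Position 0: all 'l' => match
  Position 1: all 'i' => match
  Position 2: all 'd' => match
  Position 3: ('e', 'f', 'f', 'l') => mismatch, stop
LCP = "lid" (length 3)

3


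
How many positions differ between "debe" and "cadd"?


Comparing "debe" and "cadd" position by position:
  Position 0: 'd' vs 'c' => DIFFER
  Position 1: 'e' vs 'a' => DIFFER
  Position 2: 'b' vs 'd' => DIFFER
  Position 3: 'e' vs 'd' => DIFFER
Positions that differ: 4

4


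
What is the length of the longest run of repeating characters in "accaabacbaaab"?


Input: "accaabacbaaab"
Scanning for longest run:
  Position 1 ('c'): new char, reset run to 1
  Position 2 ('c'): continues run of 'c', length=2
  Position 3 ('a'): new char, reset run to 1
  Position 4 ('a'): continues run of 'a', length=2
  Position 5 ('b'): new char, reset run to 1
  Position 6 ('a'): new char, reset run to 1
  Position 7 ('c'): new char, reset run to 1
  Position 8 ('b'): new char, reset run to 1
  Position 9 ('a'): new char, reset run to 1
  Position 10 ('a'): continues run of 'a', length=2
  Position 11 ('a'): continues run of 'a', length=3
  Position 12 ('b'): new char, reset run to 1
Longest run: 'a' with length 3

3


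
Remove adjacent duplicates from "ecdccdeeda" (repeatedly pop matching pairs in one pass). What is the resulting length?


Input: ecdccdeeda
Stack-based adjacent duplicate removal:
  Read 'e': push. Stack: e
  Read 'c': push. Stack: ec
  Read 'd': push. Stack: ecd
  Read 'c': push. Stack: ecdc
  Read 'c': matches stack top 'c' => pop. Stack: ecd
  Read 'd': matches stack top 'd' => pop. Stack: ec
  Read 'e': push. Stack: ece
  Read 'e': matches stack top 'e' => pop. Stack: ec
  Read 'd': push. Stack: ecd
  Read 'a': push. Stack: ecda
Final stack: "ecda" (length 4)

4


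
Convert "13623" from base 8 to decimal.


Input: "13623" in base 8
Positional expansion:
  Digit '1' (value 1) x 8^4 = 4096
  Digit '3' (value 3) x 8^3 = 1536
  Digit '6' (value 6) x 8^2 = 384
  Digit '2' (value 2) x 8^1 = 16
  Digit '3' (value 3) x 8^0 = 3
Sum = 6035

6035


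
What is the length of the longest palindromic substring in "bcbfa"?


Input: "bcbfa"
Checking substrings for palindromes:
  [0:3] "bcb" (len 3) => palindrome
Longest palindromic substring: "bcb" with length 3

3


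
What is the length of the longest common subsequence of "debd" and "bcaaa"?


LCS of "debd" and "bcaaa"
DP table:
           b    c    a    a    a
      0    0    0    0    0    0
  d   0    0    0    0    0    0
  e   0    0    0    0    0    0
  b   0    1    1    1    1    1
  d   0    1    1    1    1    1
LCS length = dp[4][5] = 1

1


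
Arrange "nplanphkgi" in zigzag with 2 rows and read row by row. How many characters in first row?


Zigzag "nplanphkgi" into 2 rows:
Placing characters:
  'n' => row 0
  'p' => row 1
  'l' => row 0
  'a' => row 1
  'n' => row 0
  'p' => row 1
  'h' => row 0
  'k' => row 1
  'g' => row 0
  'i' => row 1
Rows:
  Row 0: "nlnhg"
  Row 1: "papki"
First row length: 5

5


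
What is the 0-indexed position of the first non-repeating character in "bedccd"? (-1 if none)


Input: bedccd
Character frequencies:
  'b': 1
  'c': 2
  'd': 2
  'e': 1
Scanning left to right for freq == 1:
  Position 0 ('b'): unique! => answer = 0

0


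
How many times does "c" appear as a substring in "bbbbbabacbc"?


Searching for "c" in "bbbbbabacbc"
Scanning each position:
  Position 0: "b" => no
  Position 1: "b" => no
  Position 2: "b" => no
  Position 3: "b" => no
  Position 4: "b" => no
  Position 5: "a" => no
  Position 6: "b" => no
  Position 7: "a" => no
  Position 8: "c" => MATCH
  Position 9: "b" => no
  Position 10: "c" => MATCH
Total occurrences: 2

2


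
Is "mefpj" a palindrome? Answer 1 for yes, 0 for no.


Input: mefpj
Reversed: jpfem
  Compare pos 0 ('m') with pos 4 ('j'): MISMATCH
  Compare pos 1 ('e') with pos 3 ('p'): MISMATCH
Result: not a palindrome

0


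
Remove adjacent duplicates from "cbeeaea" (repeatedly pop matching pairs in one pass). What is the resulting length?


Input: cbeeaea
Stack-based adjacent duplicate removal:
  Read 'c': push. Stack: c
  Read 'b': push. Stack: cb
  Read 'e': push. Stack: cbe
  Read 'e': matches stack top 'e' => pop. Stack: cb
  Read 'a': push. Stack: cba
  Read 'e': push. Stack: cbae
  Read 'a': push. Stack: cbaea
Final stack: "cbaea" (length 5)

5


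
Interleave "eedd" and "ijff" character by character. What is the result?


Interleaving "eedd" and "ijff":
  Position 0: 'e' from first, 'i' from second => "ei"
  Position 1: 'e' from first, 'j' from second => "ej"
  Position 2: 'd' from first, 'f' from second => "df"
  Position 3: 'd' from first, 'f' from second => "df"
Result: eiejdfdf

eiejdfdf


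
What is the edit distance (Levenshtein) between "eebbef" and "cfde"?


Computing edit distance: "eebbef" -> "cfde"
DP table:
           c    f    d    e
      0    1    2    3    4
  e   1    1    2    3    3
  e   2    2    2    3    3
  b   3    3    3    3    4
  b   4    4    4    4    4
  e   5    5    5    5    4
  f   6    6    5    6    5
Edit distance = dp[6][4] = 5

5


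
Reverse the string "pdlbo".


Input: pdlbo
Reading characters right to left:
  Position 4: 'o'
  Position 3: 'b'
  Position 2: 'l'
  Position 1: 'd'
  Position 0: 'p'
Reversed: obldp

obldp


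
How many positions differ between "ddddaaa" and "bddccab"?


Comparing "ddddaaa" and "bddccab" position by position:
  Position 0: 'd' vs 'b' => DIFFER
  Position 1: 'd' vs 'd' => same
  Position 2: 'd' vs 'd' => same
  Position 3: 'd' vs 'c' => DIFFER
  Position 4: 'a' vs 'c' => DIFFER
  Position 5: 'a' vs 'a' => same
  Position 6: 'a' vs 'b' => DIFFER
Positions that differ: 4

4


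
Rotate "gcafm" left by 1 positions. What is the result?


Input: "gcafm", rotate left by 1
First 1 characters: "g"
Remaining characters: "cafm"
Concatenate remaining + first: "cafm" + "g" = "cafmg"

cafmg


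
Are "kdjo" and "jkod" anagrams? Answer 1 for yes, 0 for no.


Strings: "kdjo", "jkod"
Sorted first:  djko
Sorted second: djko
Sorted forms match => anagrams

1


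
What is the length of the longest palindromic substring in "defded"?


Input: "defded"
Checking substrings for palindromes:
  [3:6] "ded" (len 3) => palindrome
Longest palindromic substring: "ded" with length 3

3


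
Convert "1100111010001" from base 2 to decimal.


Input: "1100111010001" in base 2
Positional expansion:
  Digit '1' (value 1) x 2^12 = 4096
  Digit '1' (value 1) x 2^11 = 2048
  Digit '0' (value 0) x 2^10 = 0
  Digit '0' (value 0) x 2^9 = 0
  Digit '1' (value 1) x 2^8 = 256
  Digit '1' (value 1) x 2^7 = 128
  Digit '1' (value 1) x 2^6 = 64
  Digit '0' (value 0) x 2^5 = 0
  Digit '1' (value 1) x 2^4 = 16
  Digit '0' (value 0) x 2^3 = 0
  Digit '0' (value 0) x 2^2 = 0
  Digit '0' (value 0) x 2^1 = 0
  Digit '1' (value 1) x 2^0 = 1
Sum = 6609

6609


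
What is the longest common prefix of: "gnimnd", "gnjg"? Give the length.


Words: gnimnd, gnjg
  Position 0: all 'g' => match
  Position 1: all 'n' => match
  Position 2: ('i', 'j') => mismatch, stop
LCP = "gn" (length 2)

2


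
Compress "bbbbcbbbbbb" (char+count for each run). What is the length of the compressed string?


Input: bbbbcbbbbbb
Runs:
  'b' x 4 => "b4"
  'c' x 1 => "c1"
  'b' x 6 => "b6"
Compressed: "b4c1b6"
Compressed length: 6

6


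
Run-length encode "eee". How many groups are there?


Input: eee
Scanning for consecutive runs:
  Group 1: 'e' x 3 (positions 0-2)
Total groups: 1

1
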